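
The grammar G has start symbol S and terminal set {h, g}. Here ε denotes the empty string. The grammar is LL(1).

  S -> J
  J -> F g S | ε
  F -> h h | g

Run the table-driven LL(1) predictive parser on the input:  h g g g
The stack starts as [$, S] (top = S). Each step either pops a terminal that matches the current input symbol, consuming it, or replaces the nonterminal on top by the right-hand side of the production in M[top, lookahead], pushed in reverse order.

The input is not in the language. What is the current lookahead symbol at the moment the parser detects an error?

step 1: stack=$ S  input=h g g g $  — expand S -> J
step 2: stack=$ J  input=h g g g $  — expand J -> F g S
step 3: stack=$ S g F  input=h g g g $  — expand F -> h h
step 4: stack=$ S g h h  input=h g g g $  — match h
step 5: stack=$ S g h  input=g g g $  — error: top is terminal h but lookahead is g

g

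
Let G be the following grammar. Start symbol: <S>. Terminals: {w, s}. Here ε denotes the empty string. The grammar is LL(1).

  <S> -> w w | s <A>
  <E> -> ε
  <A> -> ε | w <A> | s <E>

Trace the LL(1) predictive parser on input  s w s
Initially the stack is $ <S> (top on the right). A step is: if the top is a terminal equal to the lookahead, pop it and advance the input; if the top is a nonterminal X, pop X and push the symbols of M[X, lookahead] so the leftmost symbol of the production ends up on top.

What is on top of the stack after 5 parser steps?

step 1: stack=$ <S>  input=s w s $  — expand <S> -> s <A>
step 2: stack=$ <A> s  input=s w s $  — match s
step 3: stack=$ <A>  input=w s $  — expand <A> -> w <A>
step 4: stack=$ <A> w  input=w s $  — match w
step 5: stack=$ <A>  input=s $  — expand <A> -> s <E>
Stack after step 5: $ <E> s (top = s).

s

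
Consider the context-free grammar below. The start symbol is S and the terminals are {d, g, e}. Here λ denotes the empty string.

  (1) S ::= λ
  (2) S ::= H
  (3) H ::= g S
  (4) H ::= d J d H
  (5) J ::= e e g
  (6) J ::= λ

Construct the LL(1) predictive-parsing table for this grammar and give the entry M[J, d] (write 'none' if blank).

FIRST(H) = {d, g}
FIRST(J) = {λ, e}
FIRST(S) = {λ, d, g}  (via H)
FOLLOW(S) includes $ since S is the start symbol.
FOLLOW(J): in H::=d J d H, J is followed by d H with FIRST {d}. Thus FOLLOW(J) = {d}.
For J ::= e e g: FIRST(e e g) = {e}, so it goes in M[J, t] for t ∈ {e}.
For J ::= λ: FIRST(λ) = {λ}, so it goes in M[J, t] for t ∈ {}; since λ ∈ FIRST, also for every t ∈ FOLLOW(J) = {d}.

J ::= λ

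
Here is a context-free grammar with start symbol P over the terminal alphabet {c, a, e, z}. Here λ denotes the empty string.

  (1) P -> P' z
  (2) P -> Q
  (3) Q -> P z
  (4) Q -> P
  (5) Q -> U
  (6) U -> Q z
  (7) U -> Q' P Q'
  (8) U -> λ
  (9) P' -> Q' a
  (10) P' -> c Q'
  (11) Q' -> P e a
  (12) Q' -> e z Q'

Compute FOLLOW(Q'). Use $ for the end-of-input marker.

FIRST(P) = {λ, c, e, z}  (via P' z, Q)
FIRST(Q') = {c, e, z}  (via P e a)
FIRST(P') = {c, e, z}  (via Q' a)
FIRST(Q) = {λ, c, e, z}  (via P z, P, U)
FIRST(U) = {λ, c, e, z}  (via Q z, Q' P Q')
FOLLOW(P) includes $ since P is the start symbol.
FOLLOW(P'): in P->P' z, P' is followed by z with FIRST {z}. Thus FOLLOW(P') = {z}.
FOLLOW(P): in Q->P z, P is followed by z with FIRST {z}; in Q->P, the suffix after P is empty, so FOLLOW(P) ⊇ FOLLOW(Q) = {$, c, e, z}; in U->Q' P Q', P is followed by Q' with FIRST {c, e, z}; in Q'->P e a, P is followed by e a with FIRST {e}. Thus FOLLOW(P) = {$, c, e, z}.
FOLLOW(Q): in P->Q, the suffix after Q is empty, so FOLLOW(Q) ⊇ FOLLOW(P) = {$, c, e, z}; in U->Q z, Q is followed by z with FIRST {z}. Thus FOLLOW(Q) = {$, c, e, z}.
FOLLOW(U): in Q->U, the suffix after U is empty, so FOLLOW(U) ⊇ FOLLOW(Q) = {$, c, e, z}. Thus FOLLOW(U) = {$, c, e, z}.
FOLLOW(Q'): in U->Q' P Q' (occurrence 1), Q' is followed by P Q' with FIRST {c, e, z}; in U->Q' P Q' (occurrence 2), the suffix after Q' is empty, so FOLLOW(Q') ⊇ FOLLOW(U) = {$, c, e, z}; in P'->Q' a, Q' is followed by a with FIRST {a}; in P'->c Q', the suffix after Q' is empty, so FOLLOW(Q') ⊇ FOLLOW(P') = {z}; in Q'->e z Q', the suffix after Q' is empty (adds nothing new). Thus FOLLOW(Q') = {$, a, c, e, z}.

{$, a, c, e, z}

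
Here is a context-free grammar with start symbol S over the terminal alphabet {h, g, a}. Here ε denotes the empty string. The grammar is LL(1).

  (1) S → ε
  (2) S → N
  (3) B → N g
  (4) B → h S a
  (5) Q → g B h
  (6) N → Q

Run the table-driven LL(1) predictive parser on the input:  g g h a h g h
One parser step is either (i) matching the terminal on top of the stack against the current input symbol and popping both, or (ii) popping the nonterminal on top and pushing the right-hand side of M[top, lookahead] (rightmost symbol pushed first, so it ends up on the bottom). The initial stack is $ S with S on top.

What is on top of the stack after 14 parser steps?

h

step 1: stack=$ S  input=g g h a h g h $  — expand S → N
step 2: stack=$ N  input=g g h a h g h $  — expand N → Q
step 3: stack=$ Q  input=g g h a h g h $  — expand Q → g B h
step 4: stack=$ h B g  input=g g h a h g h $  — match g
step 5: stack=$ h B  input=g h a h g h $  — expand B → N g
step 6: stack=$ h g N  input=g h a h g h $  — expand N → Q
step 7: stack=$ h g Q  input=g h a h g h $  — expand Q → g B h
step 8: stack=$ h g h B g  input=g h a h g h $  — match g
step 9: stack=$ h g h B  input=h a h g h $  — expand B → h S a
step 10: stack=$ h g h a S h  input=h a h g h $  — match h
step 11: stack=$ h g h a S  input=a h g h $  — expand S → ε
step 12: stack=$ h g h a  input=a h g h $  — match a
step 13: stack=$ h g h  input=h g h $  — match h
step 14: stack=$ h g  input=g h $  — match g
Stack after step 14: $ h (top = h).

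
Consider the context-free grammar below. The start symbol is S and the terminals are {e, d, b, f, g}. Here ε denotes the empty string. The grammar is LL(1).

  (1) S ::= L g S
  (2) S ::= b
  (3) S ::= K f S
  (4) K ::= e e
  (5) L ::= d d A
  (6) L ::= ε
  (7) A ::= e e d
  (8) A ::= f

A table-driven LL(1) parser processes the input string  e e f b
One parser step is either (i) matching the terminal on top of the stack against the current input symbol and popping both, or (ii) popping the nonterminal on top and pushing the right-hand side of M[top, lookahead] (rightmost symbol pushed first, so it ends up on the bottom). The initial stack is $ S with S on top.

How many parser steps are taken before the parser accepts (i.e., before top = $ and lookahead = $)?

7

step 1: stack=$ S  input=e e f b $  — expand S ::= K f S
step 2: stack=$ S f K  input=e e f b $  — expand K ::= e e
step 3: stack=$ S f e e  input=e e f b $  — match e
step 4: stack=$ S f e  input=e f b $  — match e
step 5: stack=$ S f  input=f b $  — match f
step 6: stack=$ S  input=b $  — expand S ::= b
step 7: stack=$ b  input=b $  — match b
Accept reached after 7 steps.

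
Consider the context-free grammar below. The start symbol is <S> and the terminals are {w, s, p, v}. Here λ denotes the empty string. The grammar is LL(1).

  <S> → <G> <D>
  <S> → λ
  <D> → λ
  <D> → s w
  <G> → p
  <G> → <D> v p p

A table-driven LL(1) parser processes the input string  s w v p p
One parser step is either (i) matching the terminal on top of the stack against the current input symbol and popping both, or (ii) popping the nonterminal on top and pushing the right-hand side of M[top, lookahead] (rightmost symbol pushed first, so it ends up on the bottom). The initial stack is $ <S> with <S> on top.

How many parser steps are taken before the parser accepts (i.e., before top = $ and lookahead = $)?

step 1: stack=$ <S>  input=s w v p p $  — expand <S> → <G> <D>
step 2: stack=$ <D> <G>  input=s w v p p $  — expand <G> → <D> v p p
step 3: stack=$ <D> p p v <D>  input=s w v p p $  — expand <D> → s w
step 4: stack=$ <D> p p v w s  input=s w v p p $  — match s
step 5: stack=$ <D> p p v w  input=w v p p $  — match w
step 6: stack=$ <D> p p v  input=v p p $  — match v
step 7: stack=$ <D> p p  input=p p $  — match p
step 8: stack=$ <D> p  input=p $  — match p
step 9: stack=$ <D>  input=$  — expand <D> → λ
Accept reached after 9 steps.

9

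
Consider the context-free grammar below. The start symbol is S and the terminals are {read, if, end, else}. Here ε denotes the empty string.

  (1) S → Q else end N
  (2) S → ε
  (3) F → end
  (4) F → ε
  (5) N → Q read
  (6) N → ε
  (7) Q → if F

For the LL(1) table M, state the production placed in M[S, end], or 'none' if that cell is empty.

FIRST(F) = {ε, end}
FIRST(Q) = {if}
FIRST(S) = {ε, if}  (via Q else end N)
FIRST(N) = {ε, if}  (via Q read)
FOLLOW(S) includes $ since S is the start symbol.
FOLLOW(S): S appears on no right-hand side. Thus FOLLOW(S) = {$}.
For S → Q else end N: FIRST(Q else end N) = {if}, so it goes in M[S, t] for t ∈ {if}.
For S → ε: FIRST(ε) = {ε}, so it goes in M[S, t] for t ∈ {}; since ε ∈ FIRST, also for every t ∈ FOLLOW(S) = {$}.
None of these place a production in M[S, end].

none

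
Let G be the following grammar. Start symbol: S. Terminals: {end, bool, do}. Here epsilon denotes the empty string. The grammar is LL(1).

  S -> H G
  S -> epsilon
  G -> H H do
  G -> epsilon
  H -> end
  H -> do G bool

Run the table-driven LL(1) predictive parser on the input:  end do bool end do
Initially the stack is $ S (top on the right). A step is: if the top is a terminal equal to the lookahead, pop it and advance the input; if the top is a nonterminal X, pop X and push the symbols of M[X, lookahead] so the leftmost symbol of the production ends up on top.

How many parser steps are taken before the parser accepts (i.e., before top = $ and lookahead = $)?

step 1: stack=$ S  input=end do bool end do $  — expand S -> H G
step 2: stack=$ G H  input=end do bool end do $  — expand H -> end
step 3: stack=$ G end  input=end do bool end do $  — match end
step 4: stack=$ G  input=do bool end do $  — expand G -> H H do
step 5: stack=$ do H H  input=do bool end do $  — expand H -> do G bool
step 6: stack=$ do H bool G do  input=do bool end do $  — match do
step 7: stack=$ do H bool G  input=bool end do $  — expand G -> epsilon
step 8: stack=$ do H bool  input=bool end do $  — match bool
step 9: stack=$ do H  input=end do $  — expand H -> end
step 10: stack=$ do end  input=end do $  — match end
step 11: stack=$ do  input=do $  — match do
Accept reached after 11 steps.

11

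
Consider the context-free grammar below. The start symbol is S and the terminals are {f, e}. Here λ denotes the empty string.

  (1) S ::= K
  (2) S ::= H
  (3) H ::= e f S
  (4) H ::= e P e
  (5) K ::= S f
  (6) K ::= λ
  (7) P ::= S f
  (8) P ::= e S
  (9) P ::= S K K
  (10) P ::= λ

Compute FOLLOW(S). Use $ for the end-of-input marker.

{$, e, f}

FIRST(H) = {e}
FIRST(S) = {λ, e, f}  (via K, H)
FIRST(K) = {λ, e, f}  (via S f)
FIRST(P) = {λ, e, f}  (via S f, S K K)
FOLLOW(S) includes $ since S is the start symbol.
FOLLOW(P): in H::=e P e, P is followed by e with FIRST {e}. Thus FOLLOW(P) = {e}.
FOLLOW(S): in H::=e f S, the suffix after S is empty, so FOLLOW(S) ⊇ FOLLOW(H) = {$, e, f}; in K::=S f, S is followed by f with FIRST {f}; in P::=S f, S is followed by f with FIRST {f}; in P::=e S, the suffix after S is empty, so FOLLOW(S) ⊇ FOLLOW(P) = {e}; in P::=S K K, S is followed by K K with FIRST {λ, e, f}; in P::=S K K, the suffix after S is nullable, so FOLLOW(S) ⊇ FOLLOW(P) = {e}. Thus FOLLOW(S) = {$, e, f}.
FOLLOW(H): in S::=H, the suffix after H is empty, so FOLLOW(H) ⊇ FOLLOW(S) = {$, e, f}. Thus FOLLOW(H) = {$, e, f}.
FOLLOW(K): in S::=K, the suffix after K is empty, so FOLLOW(K) ⊇ FOLLOW(S) = {$, e, f}; in P::=S K K (occurrence 1), K is followed by K with FIRST {λ, e, f}; in P::=S K K (occurrence 1), the suffix after K is nullable, so FOLLOW(K) ⊇ FOLLOW(P) = {e}; in P::=S K K (occurrence 2), the suffix after K is empty, so FOLLOW(K) ⊇ FOLLOW(P) = {e}. Thus FOLLOW(K) = {$, e, f}.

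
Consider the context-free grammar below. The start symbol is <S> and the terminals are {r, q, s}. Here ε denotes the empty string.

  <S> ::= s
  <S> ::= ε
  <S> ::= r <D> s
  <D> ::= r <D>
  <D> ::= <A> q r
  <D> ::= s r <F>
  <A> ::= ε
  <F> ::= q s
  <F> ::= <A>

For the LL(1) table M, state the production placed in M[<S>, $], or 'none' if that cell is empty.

<S> ::= ε

FIRST(<S>): from <S>::=s we get {s}; from <S>::=ε we get {ε}; from <S>::=r <D> s we get {r}. So FIRST(<S>) = {ε, r, s}.
FIRST(<A>): from <A>::=ε we get {ε}. So FIRST(<A>) = {ε}.
FIRST(<D>): from <D>::=r <D> we get {r}; from <D>::=<A> q r we get {q}; from <D>::=s r <F> we get {s}. So FIRST(<D>) = {q, r, s}.
FIRST(<F>): from <F>::=q s we get {q}; from <F>::=<A> we get {ε}. So FIRST(<F>) = {ε, q}.
FOLLOW(<S>) includes $ since <S> is the start symbol.
FOLLOW(<S>): <S> appears on no right-hand side. Thus FOLLOW(<S>) = {$}.
For <S> ::= s: FIRST(s) = {s}, so it goes in M[<S>, t] for t ∈ {s}.
For <S> ::= ε: FIRST(ε) = {ε}, so it goes in M[<S>, t] for t ∈ {}; since ε ∈ FIRST, also for every t ∈ FOLLOW(<S>) = {$}.
For <S> ::= r <D> s: FIRST(r <D> s) = {r}, so it goes in M[<S>, t] for t ∈ {r}.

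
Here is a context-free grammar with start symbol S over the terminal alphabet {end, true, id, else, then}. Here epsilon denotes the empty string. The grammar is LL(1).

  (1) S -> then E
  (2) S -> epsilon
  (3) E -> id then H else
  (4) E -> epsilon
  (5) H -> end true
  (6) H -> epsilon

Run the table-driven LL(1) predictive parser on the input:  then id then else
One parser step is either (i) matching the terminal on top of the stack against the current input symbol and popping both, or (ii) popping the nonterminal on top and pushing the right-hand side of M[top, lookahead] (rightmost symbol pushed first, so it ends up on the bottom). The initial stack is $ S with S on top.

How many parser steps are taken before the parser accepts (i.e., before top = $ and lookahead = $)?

     Stack             Input                Action
  1  $ S               then id then else $  expand S -> then E
  2  $ E then          then id then else $  match then
  3  $ E               id then else $       expand E -> id then H else
  4  $ else H then id  id then else $       match id
  5  $ else H then     then else $          match then
  6  $ else H          else $               expand H -> epsilon
  7  $ else            else $               match else
Accept reached after 7 steps.

7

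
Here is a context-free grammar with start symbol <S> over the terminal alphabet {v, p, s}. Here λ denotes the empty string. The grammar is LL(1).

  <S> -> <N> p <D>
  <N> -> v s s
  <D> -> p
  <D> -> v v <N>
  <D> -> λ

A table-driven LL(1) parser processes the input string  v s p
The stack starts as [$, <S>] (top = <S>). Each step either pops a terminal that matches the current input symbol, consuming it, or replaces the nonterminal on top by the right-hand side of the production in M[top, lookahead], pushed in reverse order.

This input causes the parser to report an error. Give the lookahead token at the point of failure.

     Stack          Input    Action
  1  $ <S>          v s p $  expand <S> -> <N> p <D>
  2  $ <D> p <N>    v s p $  expand <N> -> v s s
  3  $ <D> p s s v  v s p $  match v
  4  $ <D> p s s    s p $    match s
  5  $ <D> p s      p $      error: top is terminal s but lookahead is p

p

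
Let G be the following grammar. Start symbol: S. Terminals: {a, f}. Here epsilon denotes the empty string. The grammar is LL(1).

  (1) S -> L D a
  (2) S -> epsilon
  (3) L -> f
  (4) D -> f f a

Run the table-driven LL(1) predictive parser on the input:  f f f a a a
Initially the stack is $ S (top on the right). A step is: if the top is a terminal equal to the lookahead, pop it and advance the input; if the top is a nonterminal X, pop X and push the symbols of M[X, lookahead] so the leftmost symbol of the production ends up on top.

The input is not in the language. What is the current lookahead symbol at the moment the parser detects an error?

step 1: stack=$ S  input=f f f a a a $  — expand S -> L D a
step 2: stack=$ a D L  input=f f f a a a $  — expand L -> f
step 3: stack=$ a D f  input=f f f a a a $  — match f
step 4: stack=$ a D  input=f f a a a $  — expand D -> f f a
step 5: stack=$ a a f f  input=f f a a a $  — match f
step 6: stack=$ a a f  input=f a a a $  — match f
step 7: stack=$ a a  input=a a a $  — match a
step 8: stack=$ a  input=a a $  — match a
step 9: stack=$  input=a $  — error: stack empty but input remains

a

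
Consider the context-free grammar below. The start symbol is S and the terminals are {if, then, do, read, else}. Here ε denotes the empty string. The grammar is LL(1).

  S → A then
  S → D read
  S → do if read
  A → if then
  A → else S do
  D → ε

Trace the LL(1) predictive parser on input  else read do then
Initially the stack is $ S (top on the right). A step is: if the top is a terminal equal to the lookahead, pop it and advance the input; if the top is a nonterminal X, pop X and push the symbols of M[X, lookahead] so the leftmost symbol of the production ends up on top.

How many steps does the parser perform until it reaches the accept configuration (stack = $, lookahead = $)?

8

step 1: stack=$ S  input=else read do then $  — expand S → A then
step 2: stack=$ then A  input=else read do then $  — expand A → else S do
step 3: stack=$ then do S else  input=else read do then $  — match else
step 4: stack=$ then do S  input=read do then $  — expand S → D read
step 5: stack=$ then do read D  input=read do then $  — expand D → ε
step 6: stack=$ then do read  input=read do then $  — match read
step 7: stack=$ then do  input=do then $  — match do
step 8: stack=$ then  input=then $  — match then
Accept reached after 8 steps.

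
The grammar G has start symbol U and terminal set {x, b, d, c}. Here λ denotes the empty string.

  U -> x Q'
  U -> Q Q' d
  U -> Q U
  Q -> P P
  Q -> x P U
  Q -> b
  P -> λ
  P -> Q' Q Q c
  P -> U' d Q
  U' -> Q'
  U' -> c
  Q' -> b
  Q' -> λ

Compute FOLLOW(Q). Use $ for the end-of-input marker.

{b, c, d, x}

FIRST(Q') = {λ, b}
FIRST(U') = {λ, b, c}  (via Q')
FIRST(U) = {b, c, d, x}  (via Q Q' d, Q U)
FIRST(Q) = {λ, b, c, d, x}  (via P P)
FIRST(P) = {λ, b, c, d, x}  (via Q' Q Q c, U' d Q)
FOLLOW(U) includes $ since U is the start symbol.
FOLLOW(U'): in P->U' d Q, U' is followed by d Q with FIRST {d}. Thus FOLLOW(U') = {d}.
FOLLOW(U): in U->Q U, the suffix after U is empty (adds nothing new); in Q->x P U, the suffix after U is empty, so FOLLOW(U) ⊇ FOLLOW(Q) = {b, c, d, x}. Thus FOLLOW(U) = {$, b, c, d, x}.
FOLLOW(Q'): in U->x Q', the suffix after Q' is empty, so FOLLOW(Q') ⊇ FOLLOW(U) = {$, b, c, d, x}; in U->Q Q' d, Q' is followed by d with FIRST {d}; in P->Q' Q Q c, Q' is followed by Q Q c with FIRST {b, c, d, x}; in U'->Q', the suffix after Q' is empty, so FOLLOW(Q') ⊇ FOLLOW(U') = {d}. Thus FOLLOW(Q') = {$, b, c, d, x}.
FOLLOW(Q): in U->Q Q' d, Q is followed by Q' d with FIRST {b, d}; in U->Q U, Q is followed by U with FIRST {b, c, d, x}; in P->Q' Q Q c (occurrence 1), Q is followed by Q c with FIRST {b, c, d, x}; in P->Q' Q Q c (occurrence 2), Q is followed by c with FIRST {c}; in P->U' d Q, the suffix after Q is empty, so FOLLOW(Q) ⊇ FOLLOW(P) = {b, c, d, x}. Thus FOLLOW(Q) = {b, c, d, x}.
FOLLOW(P): in Q->P P (occurrence 1), P is followed by P with FIRST {λ, b, c, d, x}; in Q->P P (occurrence 1), the suffix after P is nullable, so FOLLOW(P) ⊇ FOLLOW(Q) = {b, c, d, x}; in Q->P P (occurrence 2), the suffix after P is empty, so FOLLOW(P) ⊇ FOLLOW(Q) = {b, c, d, x}; in Q->x P U, P is followed by U with FIRST {b, c, d, x}. Thus FOLLOW(P) = {b, c, d, x}.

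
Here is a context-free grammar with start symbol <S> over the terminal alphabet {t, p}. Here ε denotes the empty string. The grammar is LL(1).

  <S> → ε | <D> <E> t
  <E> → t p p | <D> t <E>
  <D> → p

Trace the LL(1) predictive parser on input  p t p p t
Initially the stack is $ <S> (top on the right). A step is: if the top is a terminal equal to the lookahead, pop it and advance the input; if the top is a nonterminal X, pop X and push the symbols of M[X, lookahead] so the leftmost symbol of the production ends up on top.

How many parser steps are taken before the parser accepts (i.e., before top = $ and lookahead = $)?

8

     Stack        Input        Action
  1  $ <S>        p t p p t $  expand <S> → <D> <E> t
  2  $ t <E> <D>  p t p p t $  expand <D> → p
  3  $ t <E> p    p t p p t $  match p
  4  $ t <E>      t p p t $    expand <E> → t p p
  5  $ t p p t    t p p t $    match t
  6  $ t p p      p p t $      match p
  7  $ t p        p t $        match p
  8  $ t          t $          match t
Accept reached after 8 steps.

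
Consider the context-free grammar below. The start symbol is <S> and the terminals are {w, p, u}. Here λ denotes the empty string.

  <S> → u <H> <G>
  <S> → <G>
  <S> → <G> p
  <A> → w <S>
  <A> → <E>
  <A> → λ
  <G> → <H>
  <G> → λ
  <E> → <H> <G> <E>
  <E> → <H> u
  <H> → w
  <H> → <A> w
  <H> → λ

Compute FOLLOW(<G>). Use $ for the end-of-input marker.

{$, p, u, w}

FIRST(<S>) = {λ, p, u, w}  (via <G>, <G> p)
FIRST(<A>) = {λ, u, w}  (via <E>)
FIRST(<H>) = {λ, u, w}  (via <A> w)
FIRST(<G>) = {λ, u, w}  (via <H>)
FIRST(<E>) = {u, w}  (via <H> <G> <E>, <H> u)
FOLLOW(<S>) includes $ since <S> is the start symbol.
FOLLOW(<A>): in <H>→<A> w, <A> is followed by w with FIRST {w}. Thus FOLLOW(<A>) = {w}.
FOLLOW(<S>): in <A>→w <S>, the suffix after <S> is empty, so FOLLOW(<S>) ⊇ FOLLOW(<A>) = {w}. Thus FOLLOW(<S>) = {$, w}.
FOLLOW(<G>): in <S>→u <H> <G>, the suffix after <G> is empty, so FOLLOW(<G>) ⊇ FOLLOW(<S>) = {$, w}; in <S>→<G>, the suffix after <G> is empty, so FOLLOW(<G>) ⊇ FOLLOW(<S>) = {$, w}; in <S>→<G> p, <G> is followed by p with FIRST {p}; in <E>→<H> <G> <E>, <G> is followed by <E> with FIRST {u, w}. Thus FOLLOW(<G>) = {$, p, u, w}.
FOLLOW(<E>): in <A>→<E>, the suffix after <E> is empty, so FOLLOW(<E>) ⊇ FOLLOW(<A>) = {w}; in <E>→<H> <G> <E>, the suffix after <E> is empty (adds nothing new). Thus FOLLOW(<E>) = {w}.
FOLLOW(<H>): in <S>→u <H> <G>, <H> is followed by <G> with FIRST {λ, u, w}; in <S>→u <H> <G>, the suffix after <H> is nullable, so FOLLOW(<H>) ⊇ FOLLOW(<S>) = {$, w}; in <G>→<H>, the suffix after <H> is empty, so FOLLOW(<H>) ⊇ FOLLOW(<G>) = {$, p, u, w}; in <E>→<H> <G> <E>, <H> is followed by <G> <E> with FIRST {u, w}; in <E>→<H> u, <H> is followed by u with FIRST {u}. Thus FOLLOW(<H>) = {$, p, u, w}.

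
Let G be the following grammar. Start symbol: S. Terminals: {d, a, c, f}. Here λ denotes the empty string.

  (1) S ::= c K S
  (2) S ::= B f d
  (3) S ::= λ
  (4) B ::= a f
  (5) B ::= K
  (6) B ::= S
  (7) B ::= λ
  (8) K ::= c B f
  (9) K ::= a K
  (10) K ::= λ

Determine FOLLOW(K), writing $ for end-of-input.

{$, a, c, f}

FIRST(K): from K::=c B f we get {c}; from K::=a K we get {a}; from K::=λ we get {λ}. So FIRST(K) = {λ, a, c}.
FIRST(S): from S::=c K S we get {c}; from S::=B f d we get {a, c, f}; from S::=λ we get {λ}. So FIRST(S) = {λ, a, c, f}.
FIRST(B): from B::=a f we get {a}; from B::=K we get {λ, a, c}; from B::=S we get {λ, a, c, f}; from B::=λ we get {λ}. So FIRST(B) = {λ, a, c, f}.
FOLLOW(S) includes $ since S is the start symbol.
FOLLOW(B): in S::=B f d, B is followed by f d with FIRST {f}; in K::=c B f, B is followed by f with FIRST {f}. Thus FOLLOW(B) = {f}.
FOLLOW(S): in S::=c K S, the suffix after S is empty (adds nothing new); in B::=S, the suffix after S is empty, so FOLLOW(S) ⊇ FOLLOW(B) = {f}. Thus FOLLOW(S) = {$, f}.
FOLLOW(K): in S::=c K S, K is followed by S with FIRST {λ, a, c, f}; in S::=c K S, the suffix after K is nullable, so FOLLOW(K) ⊇ FOLLOW(S) = {$, f}; in B::=K, the suffix after K is empty, so FOLLOW(K) ⊇ FOLLOW(B) = {f}; in K::=a K, the suffix after K is empty (adds nothing new). Thus FOLLOW(K) = {$, a, c, f}.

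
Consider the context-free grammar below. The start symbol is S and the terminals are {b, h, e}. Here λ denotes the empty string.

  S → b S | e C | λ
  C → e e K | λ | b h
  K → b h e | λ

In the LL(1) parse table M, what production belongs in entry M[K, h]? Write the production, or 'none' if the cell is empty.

none

FIRST(S) = {λ, b, e}
FIRST(C) = {λ, b, e}
FIRST(K) = {λ, b}
FOLLOW(S) includes $ since S is the start symbol.
FOLLOW(C): in S→e C, the suffix after C is empty, so FOLLOW(C) ⊇ FOLLOW(S) = {$}. Thus FOLLOW(C) = {$}.
FOLLOW(K): in C→e e K, the suffix after K is empty, so FOLLOW(K) ⊇ FOLLOW(C) = {$}. Thus FOLLOW(K) = {$}.
For K → b h e: FIRST(b h e) = {b}, so it goes in M[K, t] for t ∈ {b}.
For K → λ: FIRST(λ) = {λ}, so it goes in M[K, t] for t ∈ {}; since λ ∈ FIRST, also for every t ∈ FOLLOW(K) = {$}.
None of these place a production in M[K, h].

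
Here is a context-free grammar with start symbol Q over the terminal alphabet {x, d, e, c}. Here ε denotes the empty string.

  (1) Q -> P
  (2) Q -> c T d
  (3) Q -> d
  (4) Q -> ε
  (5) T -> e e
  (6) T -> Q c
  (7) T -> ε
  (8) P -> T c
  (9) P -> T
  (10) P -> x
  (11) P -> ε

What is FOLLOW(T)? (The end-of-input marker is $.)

FIRST(Q): from Q->P we get {ε, c, d, e, x}; from Q->c T d we get {c}; from Q->d we get {d}; from Q->ε we get {ε}. So FIRST(Q) = {ε, c, d, e, x}.
FIRST(T): from T->e e we get {e}; from T->Q c we get {c, d, e, x}; from T->ε we get {ε}. So FIRST(T) = {ε, c, d, e, x}.
FIRST(P): from P->T c we get {c, d, e, x}; from P->T we get {ε, c, d, e, x}; from P->x we get {x}; from P->ε we get {ε}. So FIRST(P) = {ε, c, d, e, x}.
FOLLOW(Q) includes $ since Q is the start symbol.
FOLLOW(Q): in T->Q c, Q is followed by c with FIRST {c}. Thus FOLLOW(Q) = {$, c}.
FOLLOW(P): in Q->P, the suffix after P is empty, so FOLLOW(P) ⊇ FOLLOW(Q) = {$, c}. Thus FOLLOW(P) = {$, c}.
FOLLOW(T): in Q->c T d, T is followed by d with FIRST {d}; in P->T c, T is followed by c with FIRST {c}; in P->T, the suffix after T is empty, so FOLLOW(T) ⊇ FOLLOW(P) = {$, c}. Thus FOLLOW(T) = {$, c, d}.

{$, c, d}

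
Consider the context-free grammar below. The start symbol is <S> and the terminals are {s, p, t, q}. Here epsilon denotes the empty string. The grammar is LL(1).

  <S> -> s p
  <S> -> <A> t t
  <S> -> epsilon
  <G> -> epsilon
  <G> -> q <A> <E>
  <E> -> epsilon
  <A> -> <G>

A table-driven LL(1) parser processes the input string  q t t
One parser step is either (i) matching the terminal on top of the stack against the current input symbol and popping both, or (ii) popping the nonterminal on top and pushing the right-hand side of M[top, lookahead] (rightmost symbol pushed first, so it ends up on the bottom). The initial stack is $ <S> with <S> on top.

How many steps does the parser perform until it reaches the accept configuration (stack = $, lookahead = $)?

9

step 1: stack=$ <S>  input=q t t $  — expand <S> -> <A> t t
step 2: stack=$ t t <A>  input=q t t $  — expand <A> -> <G>
step 3: stack=$ t t <G>  input=q t t $  — expand <G> -> q <A> <E>
step 4: stack=$ t t <E> <A> q  input=q t t $  — match q
step 5: stack=$ t t <E> <A>  input=t t $  — expand <A> -> <G>
step 6: stack=$ t t <E> <G>  input=t t $  — expand <G> -> epsilon
step 7: stack=$ t t <E>  input=t t $  — expand <E> -> epsilon
step 8: stack=$ t t  input=t t $  — match t
step 9: stack=$ t  input=t $  — match t
Accept reached after 9 steps.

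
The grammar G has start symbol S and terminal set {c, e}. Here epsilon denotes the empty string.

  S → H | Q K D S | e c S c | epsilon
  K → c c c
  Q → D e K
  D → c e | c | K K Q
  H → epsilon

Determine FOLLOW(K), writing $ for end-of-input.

FIRST(K): from K→c c c we get {c}. So FIRST(K) = {c}.
FIRST(H): from H→epsilon we get {epsilon}. So FIRST(H) = {epsilon}.
FIRST(D): from D→c e we get {c}; from D→c we get {c}; from D→K K Q we get {c}. So FIRST(D) = {c}.
FIRST(Q): from Q→D e K we get {c}. So FIRST(Q) = {c}.
FIRST(S): from S→H we get {epsilon}; from S→Q K D S we get {c}; from S→e c S c we get {e}; from S→epsilon we get {epsilon}. So FIRST(S) = {epsilon, c, e}.
FOLLOW(S) includes $ since S is the start symbol.
FOLLOW(S): in S→Q K D S, the suffix after S is empty (adds nothing new); in S→e c S c, S is followed by c with FIRST {c}. Thus FOLLOW(S) = {$, c}.
FOLLOW(D): in S→Q K D S, D is followed by S with FIRST {epsilon, c, e}; in S→Q K D S, the suffix after D is nullable, so FOLLOW(D) ⊇ FOLLOW(S) = {$, c}; in Q→D e K, D is followed by e K with FIRST {e}. Thus FOLLOW(D) = {$, c, e}.
FOLLOW(Q): in S→Q K D S, Q is followed by K D S with FIRST {c}; in D→K K Q, the suffix after Q is empty, so FOLLOW(Q) ⊇ FOLLOW(D) = {$, c, e}. Thus FOLLOW(Q) = {$, c, e}.
FOLLOW(K): in S→Q K D S, K is followed by D S with FIRST {c}; in Q→D e K, the suffix after K is empty, so FOLLOW(K) ⊇ FOLLOW(Q) = {$, c, e}; in D→K K Q (occurrence 1), K is followed by K Q with FIRST {c}; in D→K K Q (occurrence 2), K is followed by Q with FIRST {c}. Thus FOLLOW(K) = {$, c, e}.
FOLLOW(H): in S→H, the suffix after H is empty, so FOLLOW(H) ⊇ FOLLOW(S) = {$, c}. Thus FOLLOW(H) = {$, c}.

{$, c, e}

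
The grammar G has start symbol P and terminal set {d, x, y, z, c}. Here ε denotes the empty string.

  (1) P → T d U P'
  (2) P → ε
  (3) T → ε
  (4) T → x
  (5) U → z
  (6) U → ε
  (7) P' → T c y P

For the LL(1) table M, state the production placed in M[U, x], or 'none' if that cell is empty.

FIRST(T): from T→ε we get {ε}; from T→x we get {x}. So FIRST(T) = {ε, x}.
FIRST(U): from U→z we get {z}; from U→ε we get {ε}. So FIRST(U) = {ε, z}.
FIRST(P): from P→T d U P' we get {d, x}; from P→ε we get {ε}. So FIRST(P) = {ε, d, x}.
FIRST(P'): from P'→T c y P we get {c, x}. So FIRST(P') = {c, x}.
FOLLOW(P) includes $ since P is the start symbol.
FOLLOW(U): in P→T d U P', U is followed by P' with FIRST {c, x}. Thus FOLLOW(U) = {c, x}.
For U → z: FIRST(z) = {z}, so it goes in M[U, t] for t ∈ {z}.
For U → ε: FIRST(ε) = {ε}, so it goes in M[U, t] for t ∈ {}; since ε ∈ FIRST, also for every t ∈ FOLLOW(U) = {c, x}.

U → ε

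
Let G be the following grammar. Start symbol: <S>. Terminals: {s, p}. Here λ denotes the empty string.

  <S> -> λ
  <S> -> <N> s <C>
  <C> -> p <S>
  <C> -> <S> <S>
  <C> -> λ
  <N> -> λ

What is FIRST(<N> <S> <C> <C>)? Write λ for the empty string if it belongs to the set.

FIRST(<N>): from <N>->λ we get {λ}. So FIRST(<N>) = {λ}.
FIRST(<S>): from <S>->λ we get {λ}; from <S>-><N> s <C> we get {s}. So FIRST(<S>) = {λ, s}.
FIRST(<C>): from <C>->p <S> we get {p}; from <C>-><S> <S> we get {λ, s}; from <C>->λ we get {λ}. So FIRST(<C>) = {λ, p, s}.
FIRST(<N> <S> <C> <C>): take FIRST of each symbol in turn, carrying on past any symbol whose FIRST contains λ; result {λ, p, s}.

{λ, p, s}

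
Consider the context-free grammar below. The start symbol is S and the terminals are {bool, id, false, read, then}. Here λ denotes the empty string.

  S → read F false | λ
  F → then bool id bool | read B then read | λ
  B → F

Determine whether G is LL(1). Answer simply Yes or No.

No

FIRST(S) = {λ, read}
FIRST(F) = {λ, read, then}
FIRST(B) = {λ, read, then}
FOLLOW(S) = {$}
FOLLOW(F) = {false, then}
FOLLOW(B) = {then}
Cell M[F, then] receives both F → then bool id bool and F → λ — the grammar is not LL(1).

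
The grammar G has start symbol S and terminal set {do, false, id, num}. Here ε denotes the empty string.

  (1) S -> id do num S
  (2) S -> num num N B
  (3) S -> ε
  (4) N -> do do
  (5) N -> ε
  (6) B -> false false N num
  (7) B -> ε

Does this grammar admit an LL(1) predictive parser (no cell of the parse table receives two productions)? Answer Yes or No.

Yes

FIRST(S) = {ε, id, num}
FIRST(N) = {ε, do}
FIRST(B) = {ε, false}
FOLLOW(S) = {$}
FOLLOW(N) = {$, false, num}
FOLLOW(B) = {$}
Each cell of M receives at most one production.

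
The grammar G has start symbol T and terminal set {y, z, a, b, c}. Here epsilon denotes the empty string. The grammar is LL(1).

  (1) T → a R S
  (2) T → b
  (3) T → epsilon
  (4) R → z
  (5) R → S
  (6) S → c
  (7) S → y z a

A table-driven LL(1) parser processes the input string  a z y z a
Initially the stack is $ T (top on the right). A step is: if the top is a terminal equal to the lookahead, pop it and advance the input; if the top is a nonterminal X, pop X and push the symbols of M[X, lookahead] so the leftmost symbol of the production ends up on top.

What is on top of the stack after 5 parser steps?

     Stack    Input        Action
  1  $ T      a z y z a $  expand T → a R S
  2  $ S R a  a z y z a $  match a
  3  $ S R    z y z a $    expand R → z
  4  $ S z    z y z a $    match z
  5  $ S      y z a $      expand S → y z a
Stack after step 5: $ a z y (top = y).

y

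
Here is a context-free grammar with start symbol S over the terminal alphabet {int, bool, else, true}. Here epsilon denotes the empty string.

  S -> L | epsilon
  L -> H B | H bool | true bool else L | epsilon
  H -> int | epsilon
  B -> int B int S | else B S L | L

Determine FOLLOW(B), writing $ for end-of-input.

FIRST(H): from H->int we get {int}; from H->epsilon we get {epsilon}. So FIRST(H) = {epsilon, int}.
FIRST(S): from S->L we get {epsilon, bool, else, int, true}; from S->epsilon we get {epsilon}. So FIRST(S) = {epsilon, bool, else, int, true}.
FIRST(L): from L->H B we get {epsilon, bool, else, int, true}; from L->H bool we get {bool, int}; from L->true bool else L we get {true}; from L->epsilon we get {epsilon}. So FIRST(L) = {epsilon, bool, else, int, true}.
FIRST(B): from B->int B int S we get {int}; from B->else B S L we get {else}; from B->L we get {epsilon, bool, else, int, true}. So FIRST(B) = {epsilon, bool, else, int, true}.
FOLLOW(S) includes $ since S is the start symbol.
FOLLOW(S): in B->int B int S, the suffix after S is empty, so FOLLOW(S) ⊇ FOLLOW(B) = {$, bool, else, int, true}; in B->else B S L, S is followed by L with FIRST {epsilon, bool, else, int, true}; in B->else B S L, the suffix after S is nullable, so FOLLOW(S) ⊇ FOLLOW(B) = {$, bool, else, int, true}. Thus FOLLOW(S) = {$, bool, else, int, true}.
FOLLOW(L): in S->L, the suffix after L is empty, so FOLLOW(L) ⊇ FOLLOW(S) = {$, bool, else, int, true}; in L->true bool else L, the suffix after L is empty (adds nothing new); in B->else B S L, the suffix after L is empty, so FOLLOW(L) ⊇ FOLLOW(B) = {$, bool, else, int, true}; in B->L, the suffix after L is empty, so FOLLOW(L) ⊇ FOLLOW(B) = {$, bool, else, int, true}. Thus FOLLOW(L) = {$, bool, else, int, true}.
FOLLOW(H): in L->H B, H is followed by B with FIRST {epsilon, bool, else, int, true}; in L->H B, the suffix after H is nullable, so FOLLOW(H) ⊇ FOLLOW(L) = {$, bool, else, int, true}; in L->H bool, H is followed by bool with FIRST {bool}. Thus FOLLOW(H) = {$, bool, else, int, true}.
FOLLOW(B): in L->H B, the suffix after B is empty, so FOLLOW(B) ⊇ FOLLOW(L) = {$, bool, else, int, true}; in B->int B int S, B is followed by int S with FIRST {int}; in B->else B S L, B is followed by S L with FIRST {epsilon, bool, else, int, true}; in B->else B S L, the suffix after B is nullable (adds nothing new). Thus FOLLOW(B) = {$, bool, else, int, true}.

{$, bool, else, int, true}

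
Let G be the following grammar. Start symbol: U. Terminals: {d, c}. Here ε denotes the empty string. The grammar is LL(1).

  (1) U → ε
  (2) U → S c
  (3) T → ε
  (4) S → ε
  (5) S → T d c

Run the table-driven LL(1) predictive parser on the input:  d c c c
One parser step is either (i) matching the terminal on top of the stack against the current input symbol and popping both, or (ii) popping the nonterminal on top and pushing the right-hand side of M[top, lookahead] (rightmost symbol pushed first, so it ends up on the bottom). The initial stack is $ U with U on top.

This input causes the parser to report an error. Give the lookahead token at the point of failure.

step 1: stack=$ U  input=d c c c $  — expand U → S c
step 2: stack=$ c S  input=d c c c $  — expand S → T d c
step 3: stack=$ c c d T  input=d c c c $  — expand T → ε
step 4: stack=$ c c d  input=d c c c $  — match d
step 5: stack=$ c c  input=c c c $  — match c
step 6: stack=$ c  input=c c $  — match c
step 7: stack=$  input=c $  — error: stack empty but input remains

c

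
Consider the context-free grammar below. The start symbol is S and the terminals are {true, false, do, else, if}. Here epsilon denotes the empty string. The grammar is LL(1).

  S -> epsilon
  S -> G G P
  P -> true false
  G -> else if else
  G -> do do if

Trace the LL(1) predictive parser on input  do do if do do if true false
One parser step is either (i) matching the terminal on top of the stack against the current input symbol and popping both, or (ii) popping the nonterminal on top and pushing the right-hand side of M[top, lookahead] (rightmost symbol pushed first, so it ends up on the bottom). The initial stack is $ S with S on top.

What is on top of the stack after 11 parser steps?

false

      Stack           Input                           Action
   1  $ S             do do if do do if true false $  expand S -> G G P
   2  $ P G G         do do if do do if true false $  expand G -> do do if
   3  $ P G if do do  do do if do do if true false $  match do
   4  $ P G if do     do if do do if true false $     match do
   5  $ P G if        if do do if true false $        match if
   6  $ P G           do do if true false $           expand G -> do do if
   7  $ P if do do    do do if true false $           match do
   8  $ P if do       do if true false $              match do
   9  $ P if          if true false $                 match if
  10  $ P             true false $                    expand P -> true false
  11  $ false true    true false $                    match true
Stack after step 11: $ false (top = false).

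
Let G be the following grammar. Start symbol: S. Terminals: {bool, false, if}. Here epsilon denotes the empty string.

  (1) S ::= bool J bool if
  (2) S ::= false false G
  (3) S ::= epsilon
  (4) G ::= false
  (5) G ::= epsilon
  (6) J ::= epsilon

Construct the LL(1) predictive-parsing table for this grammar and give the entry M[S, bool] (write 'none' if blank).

FIRST(S): from S::=bool J bool if we get {bool}; from S::=false false G we get {false}; from S::=epsilon we get {epsilon}. So FIRST(S) = {epsilon, bool, false}.
FIRST(G): from G::=false we get {false}; from G::=epsilon we get {epsilon}. So FIRST(G) = {epsilon, false}.
FIRST(J): from J::=epsilon we get {epsilon}. So FIRST(J) = {epsilon}.
FOLLOW(S) includes $ since S is the start symbol.
FOLLOW(S): S appears on no right-hand side. Thus FOLLOW(S) = {$}.
For S ::= bool J bool if: FIRST(bool J bool if) = {bool}, so it goes in M[S, t] for t ∈ {bool}.
For S ::= false false G: FIRST(false false G) = {false}, so it goes in M[S, t] for t ∈ {false}.
For S ::= epsilon: FIRST(epsilon) = {epsilon}, so it goes in M[S, t] for t ∈ {}; since epsilon ∈ FIRST, also for every t ∈ FOLLOW(S) = {$}.

S ::= bool J bool if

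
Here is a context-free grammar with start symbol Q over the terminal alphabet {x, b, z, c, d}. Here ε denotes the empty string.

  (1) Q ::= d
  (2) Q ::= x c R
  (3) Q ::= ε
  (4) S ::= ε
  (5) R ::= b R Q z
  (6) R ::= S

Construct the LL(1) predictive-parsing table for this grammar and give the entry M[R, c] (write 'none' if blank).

none

FIRST(Q): from Q::=d we get {d}; from Q::=x c R we get {x}; from Q::=ε we get {ε}. So FIRST(Q) = {ε, d, x}.
FIRST(S): from S::=ε we get {ε}. So FIRST(S) = {ε}.
FIRST(R): from R::=b R Q z we get {b}; from R::=S we get {ε}. So FIRST(R) = {ε, b}.
FOLLOW(Q) includes $ since Q is the start symbol.
FOLLOW(Q): in R::=b R Q z, Q is followed by z with FIRST {z}. Thus FOLLOW(Q) = {$, z}.
FOLLOW(R): in Q::=x c R, the suffix after R is empty, so FOLLOW(R) ⊇ FOLLOW(Q) = {$, z}; in R::=b R Q z, R is followed by Q z with FIRST {d, x, z}. Thus FOLLOW(R) = {$, d, x, z}.
For R ::= b R Q z: FIRST(b R Q z) = {b}, so it goes in M[R, t] for t ∈ {b}.
For R ::= S: FIRST(S) = {ε}, so it goes in M[R, t] for t ∈ {}; since ε ∈ FIRST, also for every t ∈ FOLLOW(R) = {$, d, x, z}.
None of these place a production in M[R, c].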